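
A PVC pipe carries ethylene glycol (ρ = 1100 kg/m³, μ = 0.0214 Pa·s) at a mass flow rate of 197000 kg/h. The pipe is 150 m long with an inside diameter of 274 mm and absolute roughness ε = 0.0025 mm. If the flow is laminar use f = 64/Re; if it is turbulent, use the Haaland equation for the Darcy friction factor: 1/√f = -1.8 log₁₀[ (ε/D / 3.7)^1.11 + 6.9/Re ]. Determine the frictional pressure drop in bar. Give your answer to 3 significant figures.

ΔP ≈ 0.0632 bar

ṁ = 197000 kg/h = 197000/3600 = 54.72 kg/s.
A = πD²/4 = π(0.274)²/4 = 0.05896 m²; mean velocity V = ṁ/(ρA) = 54.72/(1100 · 0.05896) = 0.8437 m/s.
Reynolds number Re = ρVD/μ = 1100 · 0.8437 · 0.274 / 0.0214 = 1.188e+04.
Re > 4000 → turbulent. Relative roughness ε/D = 2.5e-06/0.274 = 9.12e-06. Haaland: 1/√f = -1.8 log₁₀[(9.12e-06/3.7)^1.11 + 6.9/1.188e+04] = -1.8 log₁₀[5.96e-07 + 0.000581] = 5.824, so f = 0.02948.
Darcy-Weisbach: ΔP = f(L/D)(ρV²/2) = 0.02948·(150/0.274)·(1100·0.8437²/2) = 0.02948·547.4·391.5 = 6318 Pa.
ΔP = 6318 Pa = 0.0632 bar.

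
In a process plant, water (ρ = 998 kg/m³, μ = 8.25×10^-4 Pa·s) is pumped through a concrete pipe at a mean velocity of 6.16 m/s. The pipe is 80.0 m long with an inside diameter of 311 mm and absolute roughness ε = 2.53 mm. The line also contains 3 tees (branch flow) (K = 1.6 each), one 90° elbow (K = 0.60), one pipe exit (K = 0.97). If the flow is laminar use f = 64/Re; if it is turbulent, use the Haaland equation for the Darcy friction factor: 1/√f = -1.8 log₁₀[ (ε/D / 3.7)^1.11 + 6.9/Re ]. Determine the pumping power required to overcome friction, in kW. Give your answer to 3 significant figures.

Reynolds number Re = ρVD/μ = 998 · 6.16 · 0.311 / 0.000825 = 2.317e+06.
Re > 4000 → turbulent. Relative roughness ε/D = 0.00253/0.311 = 0.00814. Haaland: 1/√f = -1.8 log₁₀[(0.00814/3.7)^1.11 + 6.9/2.317e+06] = -1.8 log₁₀[0.00112 + 2.98e-06] = 5.308, so f = 0.03549.
Total minor-loss coefficient ΣK = 3·1.6 + 1·0.6 + 1·0.97 = 6.37.
ΔP = [f·L/D + ΣK]·(ρV²/2) = [0.03549·80/0.311 + 6.37]·(998·6.16²/2) = [9.129 + 6.37]·1.893e+04 = 2.935e+05 Pa.
Q = V·A = 6.16·0.07596 = 0.4679 m³/s.
Pumping power P = QΔP = 0.4679·2.935e+05 = 137300 W = 137 kW.

P ≈ 137 kW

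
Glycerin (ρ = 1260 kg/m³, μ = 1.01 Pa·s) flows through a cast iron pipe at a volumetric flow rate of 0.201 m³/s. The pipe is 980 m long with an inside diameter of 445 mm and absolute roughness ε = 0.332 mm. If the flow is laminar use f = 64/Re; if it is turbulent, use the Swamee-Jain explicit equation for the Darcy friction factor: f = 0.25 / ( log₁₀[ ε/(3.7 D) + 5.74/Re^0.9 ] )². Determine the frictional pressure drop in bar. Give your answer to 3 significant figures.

Cross-sectional area A = πD²/4 = π(0.445)²/4 = 0.1555 m²; mean velocity V = Q/A = 0.201/0.1555 = 1.292 m/s.
Reynolds number Re = ρVD/μ = 1260 · 1.292 · 0.445 / 1.01 = 717.5.
Re < 2300 → laminar flow, so f = 64/Re = 64/717.5 = 0.0892 (the turbulent correlation is not needed).
Darcy-Weisbach: ΔP = f(L/D)(ρV²/2) = 0.0892·(980/0.445)·(1260·1.292²/2) = 0.0892·2202·1052 = 2.067e+05 Pa.
ΔP = 2.067e+05 Pa = 2.07 bar.

ΔP ≈ 2.07 bar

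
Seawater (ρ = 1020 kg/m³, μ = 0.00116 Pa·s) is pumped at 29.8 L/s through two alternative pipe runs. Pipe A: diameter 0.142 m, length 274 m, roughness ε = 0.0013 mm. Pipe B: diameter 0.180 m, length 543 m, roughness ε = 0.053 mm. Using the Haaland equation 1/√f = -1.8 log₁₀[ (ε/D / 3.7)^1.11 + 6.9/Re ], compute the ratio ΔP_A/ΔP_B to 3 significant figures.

Pipe A: V = Q/A = 0.0298/0.01584 = 1.882 m/s; Re = 2.35e+05; ε/D = 9.15e-06; Haaland → f = 0.01508; ΔP_A = f(L/D)(ρV²/2) = 5.256e+04 Pa.
Pipe B: V = Q/A = 0.0298/0.02545 = 1.171 m/s; Re = 1.854e+05; ε/D = 0.000294; Haaland → f = 0.01763; ΔP_B = f(L/D)(ρV²/2) = 3.719e+04 Pa.
ΔP_A/ΔP_B = 5.256e+04/3.719e+04 = 1.41.

ΔP_A/ΔP_B ≈ 1.41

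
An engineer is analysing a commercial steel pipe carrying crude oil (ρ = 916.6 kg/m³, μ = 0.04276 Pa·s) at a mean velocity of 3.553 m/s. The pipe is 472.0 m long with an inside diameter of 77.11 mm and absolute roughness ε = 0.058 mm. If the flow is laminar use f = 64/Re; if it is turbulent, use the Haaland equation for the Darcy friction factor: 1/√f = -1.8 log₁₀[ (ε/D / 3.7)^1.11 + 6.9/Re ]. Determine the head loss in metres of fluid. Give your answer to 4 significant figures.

Reynolds number Re = ρVD/μ = 916.6 · 3.553 · 0.07711 / 0.0428 = 5873.
Re > 4000 → turbulent. Relative roughness ε/D = 5.8e-05/0.07711 = 0.000752. Haaland: 1/√f = -1.8 log₁₀[(0.000752/3.7)^1.11 + 6.9/5873] = -1.8 log₁₀[7.98e-05 + 0.00117] = 5.223, so f = 0.03666.
Darcy-Weisbach: ΔP = f(L/D)(ρV²/2) = 0.03666·(472/0.07711)·(916.6·3.553²/2) = 0.03666·6121·5785 = 1.298e+06 Pa.
Head loss h_f = ΔP/(ρg) = 1.298e+06/(916.6·9.81) = 144.4 m.

h_f ≈ 144.4 m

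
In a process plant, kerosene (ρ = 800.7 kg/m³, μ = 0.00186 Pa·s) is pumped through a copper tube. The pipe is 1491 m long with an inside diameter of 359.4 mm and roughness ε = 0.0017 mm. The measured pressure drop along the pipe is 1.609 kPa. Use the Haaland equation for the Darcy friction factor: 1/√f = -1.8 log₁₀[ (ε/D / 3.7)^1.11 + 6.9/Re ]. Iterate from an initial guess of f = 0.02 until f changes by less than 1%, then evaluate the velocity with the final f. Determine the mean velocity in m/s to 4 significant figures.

V ≈ 0.2052 m/s

Rearranging Darcy-Weisbach: V = √(2·ΔP·D/(f·L·ρ)). With ε/D = 1.7e-06/0.3594 = 4.73e-06, iterate starting from f = 0.02:
  f = 0.02 → V = √(2·1609·0.3594/(0.02·1491·800.7)) = 0.2201 m/s; Re = ρVD/μ = 3.405e+04; f → 0.02263
  f = 0.02263 → V = 0.2069 m/s; Re = 3.201e+04; f → 0.02297
  f = 0.02297 → V = 0.2054 m/s; Re = 3.178e+04; f → 0.02301
Converged (Δf/f < 1%). With the final f = 0.02301: V = √(2·1609·0.3594/(0.02301·1491·800.7)) = 0.2052 m/s.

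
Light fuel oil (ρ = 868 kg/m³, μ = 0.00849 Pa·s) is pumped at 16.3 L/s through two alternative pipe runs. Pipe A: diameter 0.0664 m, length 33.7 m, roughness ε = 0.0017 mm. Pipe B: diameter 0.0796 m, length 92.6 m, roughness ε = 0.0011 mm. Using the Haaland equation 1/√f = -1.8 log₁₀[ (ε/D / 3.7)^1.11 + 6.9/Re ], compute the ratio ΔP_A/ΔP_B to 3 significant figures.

ΔP_A/ΔP_B ≈ 0.864

Pipe A: V = Q/A = 0.0163/0.003463 = 4.707 m/s; Re = 3.196e+04; ε/D = 2.56e-05; Haaland → f = 0.02302; ΔP_A = f(L/D)(ρV²/2) = 1.123e+05 Pa.
Pipe B: V = Q/A = 0.0163/0.004976 = 3.275 m/s; Re = 2.666e+04; ε/D = 1.38e-05; Haaland → f = 0.02401; ΔP_B = f(L/D)(ρV²/2) = 1.301e+05 Pa.
ΔP_A/ΔP_B = 1.123e+05/1.301e+05 = 0.864.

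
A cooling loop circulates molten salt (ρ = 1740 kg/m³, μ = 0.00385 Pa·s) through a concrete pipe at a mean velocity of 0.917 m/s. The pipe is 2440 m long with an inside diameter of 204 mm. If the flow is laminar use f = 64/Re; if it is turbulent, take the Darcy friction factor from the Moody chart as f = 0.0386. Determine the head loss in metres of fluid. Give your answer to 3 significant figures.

Reynolds number Re = ρVD/μ = 1740 · 0.917 · 0.204 / 0.00385 = 8.455e+04.
Re > 4000 → turbulent; use the Moody-chart value f = 0.0386.
Darcy-Weisbach: ΔP = f(L/D)(ρV²/2) = 0.0386·(2440/0.204)·(1740·0.917²/2) = 0.0386·1.196e+04·731.6 = 3.378e+05 Pa.
Head loss h_f = ΔP/(ρg) = 3.378e+05/(1740·9.81) = 19.8 m.

h_f ≈ 19.8 m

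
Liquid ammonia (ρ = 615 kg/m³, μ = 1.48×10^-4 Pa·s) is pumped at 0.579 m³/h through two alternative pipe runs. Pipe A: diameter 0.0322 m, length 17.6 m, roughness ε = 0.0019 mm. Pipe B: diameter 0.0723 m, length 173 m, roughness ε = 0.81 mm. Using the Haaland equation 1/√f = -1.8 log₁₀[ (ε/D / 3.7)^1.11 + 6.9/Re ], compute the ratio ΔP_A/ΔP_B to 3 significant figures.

ΔP_A/ΔP_B ≈ 3.21

Pipe A: V = Q/A = 0.0001608/0.0008143 = 0.1975 m/s; Re = 2.643e+04; ε/D = 5.9e-05; Haaland → f = 0.02414; ΔP_A = f(L/D)(ρV²/2) = 158.3 Pa.
Pipe B: V = Q/A = 0.0001608/0.004106 = 0.03918 m/s; Re = 1.177e+04; ε/D = 0.0112; Haaland → f = 0.04361; ΔP_B = f(L/D)(ρV²/2) = 49.24 Pa.
ΔP_A/ΔP_B = 158.3/49.24 = 3.21.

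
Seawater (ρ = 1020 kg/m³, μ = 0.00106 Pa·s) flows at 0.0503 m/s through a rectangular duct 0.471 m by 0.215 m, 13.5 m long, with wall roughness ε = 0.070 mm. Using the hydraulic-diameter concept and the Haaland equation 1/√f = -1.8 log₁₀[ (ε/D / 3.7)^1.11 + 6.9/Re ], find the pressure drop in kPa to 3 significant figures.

ΔP ≈ 0.00168 kPa

Hydraulic diameter D_h = 4A/P = 4·(0.471·0.215)/(2·(0.471+0.215)) = 0.4051/1.372 = 0.2952 m.
Re = ρVD_h/μ = 1020·0.0503·0.2952/0.00106 = 1.429e+04.
ε/D_h = 7e-05/0.2952 = 0.000237; Haaland gives 1/√f = -1.8 log₁₀[2.22e-05+0.000483] = 5.934, so f = 0.0284.
ΔP = f(L/D_h)(ρV²/2) = 0.0284·13.5/0.2952·1.29 = 1.676 Pa.
ΔP = 0.00168 kPa.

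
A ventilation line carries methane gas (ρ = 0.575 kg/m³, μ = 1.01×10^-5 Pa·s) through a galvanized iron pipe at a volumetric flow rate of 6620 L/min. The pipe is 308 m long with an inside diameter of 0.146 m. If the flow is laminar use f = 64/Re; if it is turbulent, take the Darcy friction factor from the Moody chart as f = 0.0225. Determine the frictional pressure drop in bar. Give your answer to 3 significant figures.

Q = 6620 L/min = 6620/60000 = 0.1103 m³/s.
Cross-sectional area A = πD²/4 = π(0.146)²/4 = 0.01674 m²; mean velocity V = Q/A = 0.1103/0.01674 = 6.59 m/s.
Reynolds number Re = ρVD/μ = 0.575 · 6.59 · 0.146 / 1.01e-05 = 5.478e+04.
Re > 4000 → turbulent; use the Moody-chart value f = 0.0225.
Darcy-Weisbach: ΔP = f(L/D)(ρV²/2) = 0.0225·(308/0.146)·(0.575·6.59²/2) = 0.0225·2110·12.49 = 592.7 Pa.
ΔP = 592.7 Pa = 0.00593 bar.

ΔP ≈ 0.00593 bar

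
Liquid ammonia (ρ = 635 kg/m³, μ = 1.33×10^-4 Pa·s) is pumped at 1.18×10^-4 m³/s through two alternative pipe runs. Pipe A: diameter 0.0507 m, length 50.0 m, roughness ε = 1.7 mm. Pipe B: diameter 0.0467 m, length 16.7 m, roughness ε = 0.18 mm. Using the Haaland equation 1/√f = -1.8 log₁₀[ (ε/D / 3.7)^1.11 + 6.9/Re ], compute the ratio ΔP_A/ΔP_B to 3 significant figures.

ΔP_A/ΔP_B ≈ 3.66

Pipe A: V = Q/A = 0.000118/0.002019 = 0.05845 m/s; Re = 1.415e+04; ε/D = 0.0335; Haaland → f = 0.06207; ΔP_A = f(L/D)(ρV²/2) = 66.39 Pa.
Pipe B: V = Q/A = 0.000118/0.001713 = 0.06889 m/s; Re = 1.536e+04; ε/D = 0.00385; Haaland → f = 0.03367; ΔP_B = f(L/D)(ρV²/2) = 18.14 Pa.
ΔP_A/ΔP_B = 66.39/18.14 = 3.66.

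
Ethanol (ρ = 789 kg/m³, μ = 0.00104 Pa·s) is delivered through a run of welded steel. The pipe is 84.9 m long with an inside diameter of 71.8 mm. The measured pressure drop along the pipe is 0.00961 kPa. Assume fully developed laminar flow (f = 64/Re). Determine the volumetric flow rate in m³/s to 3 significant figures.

Q ≈ 7.10×10^-5 m³/s

For laminar flow, f = 64/Re with Re = ρVD/μ, so Darcy-Weisbach reduces to ΔP = 32μLV/D². Solving for V: V = ΔP·D²/(32μL) = 9.61·(0.0718)²/(32·0.00104·84.9) = 0.01753 m/s.
Check: Re = ρVD/μ = 789·0.01753·0.0718/0.00104 = 955.1 < 2300, so the laminar assumption holds.
Q = V·A = 0.01753·(π/4·0.0718²) = 7.099e-05 m³/s = 7.10×10^-5 m³/s.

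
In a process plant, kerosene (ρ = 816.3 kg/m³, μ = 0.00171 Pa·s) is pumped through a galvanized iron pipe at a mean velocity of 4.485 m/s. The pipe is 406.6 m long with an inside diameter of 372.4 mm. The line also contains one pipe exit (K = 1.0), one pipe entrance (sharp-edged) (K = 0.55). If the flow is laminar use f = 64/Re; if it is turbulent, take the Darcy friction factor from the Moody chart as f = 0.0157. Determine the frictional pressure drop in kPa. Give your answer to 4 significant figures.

ΔP ≈ 153.5 kPa

Reynolds number Re = ρVD/μ = 816.3 · 4.485 · 0.3724 / 0.00171 = 7.973e+05.
Re > 4000 → turbulent; use the Moody-chart value f = 0.0157.
Total minor-loss coefficient ΣK = 1·1 + 1·0.55 = 1.55.
ΔP = [f·L/D + ΣK]·(ρV²/2) = [0.0157·406.6/0.3724 + 1.55]·(816.3·4.485²/2) = [17.14 + 1.55]·8210 = 1.535e+05 Pa.
ΔP = 1.535e+05 Pa = 153.5 kPa.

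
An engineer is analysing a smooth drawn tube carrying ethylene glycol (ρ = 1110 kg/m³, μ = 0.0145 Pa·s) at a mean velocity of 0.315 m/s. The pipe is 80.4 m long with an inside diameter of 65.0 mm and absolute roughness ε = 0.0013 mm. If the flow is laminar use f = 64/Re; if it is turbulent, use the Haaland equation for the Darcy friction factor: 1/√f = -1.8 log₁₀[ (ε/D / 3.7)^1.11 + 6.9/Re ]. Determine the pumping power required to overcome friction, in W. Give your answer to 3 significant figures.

P ≈ 2.91 W

Reynolds number Re = ρVD/μ = 1110 · 0.315 · 0.065 / 0.0145 = 1567.
Re < 2300 → laminar flow, so f = 64/Re = 64/1567 = 0.04083 (the turbulent correlation is not needed).
Darcy-Weisbach: ΔP = f(L/D)(ρV²/2) = 0.04083·(80.4/0.065)·(1110·0.315²/2) = 0.04083·1237·55.07 = 2781 Pa.
Q = V·A = 0.315·0.003318 = 0.001045 m³/s.
Pumping power P = QΔP = 0.001045·2781 = 2.907 W = 2.91 W.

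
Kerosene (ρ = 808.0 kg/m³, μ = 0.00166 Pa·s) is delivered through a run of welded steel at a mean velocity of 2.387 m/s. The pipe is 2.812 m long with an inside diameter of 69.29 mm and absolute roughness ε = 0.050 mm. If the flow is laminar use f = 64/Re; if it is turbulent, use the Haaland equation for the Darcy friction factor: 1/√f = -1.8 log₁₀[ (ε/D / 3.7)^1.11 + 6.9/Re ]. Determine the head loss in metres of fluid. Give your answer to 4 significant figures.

Reynolds number Re = ρVD/μ = 808 · 2.387 · 0.06929 / 0.00166 = 8.051e+04.
Re > 4000 → turbulent. Relative roughness ε/D = 5e-05/0.06929 = 0.000722. Haaland: 1/√f = -1.8 log₁₀[(0.000722/3.7)^1.11 + 6.9/8.051e+04] = -1.8 log₁₀[7.62e-05 + 8.57e-05] = 6.823, so f = 0.02148.
Darcy-Weisbach: ΔP = f(L/D)(ρV²/2) = 0.02148·(2.812/0.06929)·(808·2.387²/2) = 0.02148·40.58·2302 = 2007 Pa.
Head loss h_f = ΔP/(ρg) = 2007/(808·9.81) = 0.2531 m.

h_f ≈ 0.2531 m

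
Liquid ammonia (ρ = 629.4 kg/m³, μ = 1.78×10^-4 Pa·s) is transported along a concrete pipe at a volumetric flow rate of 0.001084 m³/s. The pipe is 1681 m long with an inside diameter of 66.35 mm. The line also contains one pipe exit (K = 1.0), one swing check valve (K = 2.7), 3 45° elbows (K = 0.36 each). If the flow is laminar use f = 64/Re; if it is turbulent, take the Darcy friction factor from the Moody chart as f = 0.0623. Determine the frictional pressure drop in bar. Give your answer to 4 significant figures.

ΔP ≈ 0.4897 bar

Cross-sectional area A = πD²/4 = π(0.06635)²/4 = 0.003458 m²; mean velocity V = Q/A = 0.001084/0.003458 = 0.3135 m/s.
Reynolds number Re = ρVD/μ = 629.4 · 0.3135 · 0.06635 / 0.000178 = 7.355e+04.
Re > 4000 → turbulent; use the Moody-chart value f = 0.0623.
Total minor-loss coefficient ΣK = 1·1 + 1·2.7 + 3·0.36 = 4.78.
ΔP = [f·L/D + ΣK]·(ρV²/2) = [0.0623·1681/0.06635 + 4.78]·(629.4·0.3135²/2) = [1578 + 4.78]·30.93 = 4.897e+04 Pa.
ΔP = 4.897e+04 Pa = 0.4897 bar.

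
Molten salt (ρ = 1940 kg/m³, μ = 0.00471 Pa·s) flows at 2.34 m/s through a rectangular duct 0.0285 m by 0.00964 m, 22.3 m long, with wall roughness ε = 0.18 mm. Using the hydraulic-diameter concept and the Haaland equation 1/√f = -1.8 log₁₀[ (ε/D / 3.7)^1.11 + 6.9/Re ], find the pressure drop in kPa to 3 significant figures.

ΔP ≈ 365 kPa

Hydraulic diameter D_h = 4A/P = 4·(0.0285·0.00964)/(2·(0.0285+0.00964)) = 0.001099/0.07628 = 0.01441 m.
Re = ρVD_h/μ = 1940·2.34·0.01441/0.00471 = 1.389e+04.
ε/D_h = 0.00018/0.01441 = 0.0125; Haaland gives 1/√f = -1.8 log₁₀[0.00181+0.000497] = 4.748, so f = 0.04436.
ΔP = f(L/D_h)(ρV²/2) = 0.04436·22.3/0.01441·5311 = 3.647e+05 Pa.
ΔP = 365 kPa.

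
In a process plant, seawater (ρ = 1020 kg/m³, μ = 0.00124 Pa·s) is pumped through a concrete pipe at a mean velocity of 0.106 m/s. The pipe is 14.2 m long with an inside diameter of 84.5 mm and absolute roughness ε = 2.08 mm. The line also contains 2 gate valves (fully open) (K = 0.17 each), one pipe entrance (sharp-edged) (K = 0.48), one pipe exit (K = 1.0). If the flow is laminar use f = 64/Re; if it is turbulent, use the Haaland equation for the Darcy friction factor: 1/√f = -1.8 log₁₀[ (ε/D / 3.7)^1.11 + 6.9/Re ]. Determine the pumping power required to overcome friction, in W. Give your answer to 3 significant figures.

Reynolds number Re = ρVD/μ = 1020 · 0.106 · 0.0845 / 0.00124 = 7368.
Re > 4000 → turbulent. Relative roughness ε/D = 0.00208/0.0845 = 0.0246. Haaland: 1/√f = -1.8 log₁₀[(0.0246/3.7)^1.11 + 6.9/7368] = -1.8 log₁₀[0.00383 + 0.000937] = 4.179, so f = 0.05727.
Total minor-loss coefficient ΣK = 2·0.17 + 1·0.48 + 1·1 = 1.82.
ΔP = [f·L/D + ΣK]·(ρV²/2) = [0.05727·14.2/0.0845 + 1.82]·(1020·0.106²/2) = [9.624 + 1.82]·5.73 = 65.58 Pa.
Q = V·A = 0.106·0.005608 = 0.0005944 m³/s.
Pumping power P = QΔP = 0.0005944·65.58 = 0.03898 W = 0.0390 W.

P ≈ 0.0390 W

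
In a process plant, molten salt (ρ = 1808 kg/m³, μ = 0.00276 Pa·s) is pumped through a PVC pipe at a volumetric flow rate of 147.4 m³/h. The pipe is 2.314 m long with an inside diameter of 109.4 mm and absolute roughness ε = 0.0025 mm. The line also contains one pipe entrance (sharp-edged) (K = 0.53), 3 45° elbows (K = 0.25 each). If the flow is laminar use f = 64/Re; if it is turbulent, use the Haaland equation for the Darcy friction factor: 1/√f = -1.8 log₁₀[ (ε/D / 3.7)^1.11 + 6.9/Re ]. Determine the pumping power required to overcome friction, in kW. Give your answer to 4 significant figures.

P ≈ 1.113 kW

Q = 147.4 m³/h = 147.4/3600 = 0.04094 m³/s.
Cross-sectional area A = πD²/4 = π(0.1094)²/4 = 0.0094 m²; mean velocity V = Q/A = 0.04094/0.0094 = 4.356 m/s.
Reynolds number Re = ρVD/μ = 1808 · 4.356 · 0.1094 / 0.00276 = 3.122e+05.
Re > 4000 → turbulent. Relative roughness ε/D = 2.5e-06/0.1094 = 2.29e-05. Haaland: 1/√f = -1.8 log₁₀[(2.29e-05/3.7)^1.11 + 6.9/3.122e+05] = -1.8 log₁₀[1.65e-06 + 2.21e-05] = 8.324, so f = 0.01443.
Total minor-loss coefficient ΣK = 1·0.53 + 3·0.25 = 1.28.
ΔP = [f·L/D + ΣK]·(ρV²/2) = [0.01443·2.314/0.1094 + 1.28]·(1808·4.356²/2) = [0.3053 + 1.28]·1.715e+04 = 2.719e+04 Pa.
Pumping power P = QΔP = 0.04094·2.719e+04 = 1113.3 W = 1.113 kW.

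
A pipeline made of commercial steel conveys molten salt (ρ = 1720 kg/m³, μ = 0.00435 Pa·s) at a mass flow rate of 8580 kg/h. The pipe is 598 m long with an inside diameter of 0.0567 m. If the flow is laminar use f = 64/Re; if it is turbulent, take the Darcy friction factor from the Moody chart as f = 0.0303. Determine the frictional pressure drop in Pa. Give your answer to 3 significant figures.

ṁ = 8580 kg/h = 8580/3600 = 2.383 kg/s.
A = πD²/4 = π(0.0567)²/4 = 0.002525 m²; mean velocity V = ṁ/(ρA) = 2.383/(1720 · 0.002525) = 0.5488 m/s.
Reynolds number Re = ρVD/μ = 1720 · 0.5488 · 0.0567 / 0.00435 = 1.23e+04.
Re > 4000 → turbulent; use the Moody-chart value f = 0.0303.
Darcy-Weisbach: ΔP = f(L/D)(ρV²/2) = 0.0303·(598/0.0567)·(1720·0.5488²/2) = 0.0303·1.055e+04·259 = 8.277e+04 Pa.

ΔP ≈ 82800 Pa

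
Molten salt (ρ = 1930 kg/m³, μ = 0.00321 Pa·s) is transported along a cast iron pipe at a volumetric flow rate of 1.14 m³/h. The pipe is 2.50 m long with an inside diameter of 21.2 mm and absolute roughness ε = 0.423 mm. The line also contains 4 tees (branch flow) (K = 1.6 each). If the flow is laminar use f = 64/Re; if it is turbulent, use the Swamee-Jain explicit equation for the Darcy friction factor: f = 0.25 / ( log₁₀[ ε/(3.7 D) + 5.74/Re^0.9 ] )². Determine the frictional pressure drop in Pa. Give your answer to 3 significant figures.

Q = 1.14 m³/h = 1.14/3600 = 0.0003167 m³/s.
Cross-sectional area A = πD²/4 = π(0.0212)²/4 = 0.000353 m²; mean velocity V = Q/A = 0.0003167/0.000353 = 0.8971 m/s.
Reynolds number Re = ρVD/μ = 1930 · 0.8971 · 0.0212 / 0.00321 = 1.143e+04.
Re > 4000 → turbulent. Relative roughness ε/D = 0.000423/0.0212 = 0.02. Swamee-Jain: f = 0.25/(log₁₀[0.02/3.7 + 5.74/1.143e+04^0.9])² = 0.25/(log₁₀[0.00539 + 0.00128])² = 0.25/(-2.176)² = 0.05281.
Total minor-loss coefficient ΣK = 4·1.6 = 6.4.
ΔP = [f·L/D + ΣK]·(ρV²/2) = [0.05281·2.5/0.0212 + 6.4]·(1930·0.8971²/2) = [6.227 + 6.4]·776.6 = 9807 Pa.

ΔP ≈ 9810 Pa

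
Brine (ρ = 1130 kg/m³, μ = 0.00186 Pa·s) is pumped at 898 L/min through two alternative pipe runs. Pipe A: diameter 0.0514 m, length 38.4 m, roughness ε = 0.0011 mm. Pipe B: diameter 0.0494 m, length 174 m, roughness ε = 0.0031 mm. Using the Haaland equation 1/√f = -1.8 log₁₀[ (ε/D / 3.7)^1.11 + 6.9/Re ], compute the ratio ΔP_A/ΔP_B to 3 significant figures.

Pipe A: V = Q/A = 0.01497/0.002075 = 7.213 m/s; Re = 2.252e+05; ε/D = 2.14e-05; Haaland → f = 0.01529; ΔP_A = f(L/D)(ρV²/2) = 3.358e+05 Pa.
Pipe B: V = Q/A = 0.01497/0.001917 = 7.809 m/s; Re = 2.344e+05; ε/D = 6.28e-05; Haaland → f = 0.0155; ΔP_B = f(L/D)(ρV²/2) = 1.881e+06 Pa.
ΔP_A/ΔP_B = 3.358e+05/1.881e+06 = 0.179.

ΔP_A/ΔP_B ≈ 0.179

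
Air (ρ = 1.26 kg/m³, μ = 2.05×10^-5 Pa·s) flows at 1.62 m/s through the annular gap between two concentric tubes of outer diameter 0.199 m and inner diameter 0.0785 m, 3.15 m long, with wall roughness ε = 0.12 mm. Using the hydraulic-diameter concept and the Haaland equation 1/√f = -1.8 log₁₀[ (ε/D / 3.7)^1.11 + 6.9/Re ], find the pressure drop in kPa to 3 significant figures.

Hydraulic diameter D_h = 4A/P = D_o - D_i = 0.199 - 0.0785 = 0.1205 m.
Re = ρVD_h/μ = 1.26·1.62·0.1205/2.05e-05 = 1.2e+04.
ε/D_h = 0.00012/0.1205 = 0.000996; Haaland gives 1/√f = -1.8 log₁₀[0.000109+0.000575] = 5.697, so f = 0.03081.
ΔP = f(L/D_h)(ρV²/2) = 0.03081·3.15/0.1205·1.653 = 1.332 Pa.
ΔP = 0.00133 kPa.

ΔP ≈ 0.00133 kPa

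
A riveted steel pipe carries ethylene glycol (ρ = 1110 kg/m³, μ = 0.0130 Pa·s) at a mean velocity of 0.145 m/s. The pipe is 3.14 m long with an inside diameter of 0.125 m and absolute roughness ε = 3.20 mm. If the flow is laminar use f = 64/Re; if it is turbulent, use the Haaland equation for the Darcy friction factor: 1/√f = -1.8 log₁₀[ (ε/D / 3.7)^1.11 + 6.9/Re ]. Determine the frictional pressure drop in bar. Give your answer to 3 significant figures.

ΔP ≈ 1.21×10^-4 bar

Reynolds number Re = ρVD/μ = 1110 · 0.145 · 0.125 / 0.013 = 1548.
Re < 2300 → laminar flow, so f = 64/Re = 64/1548 = 0.04135 (the turbulent correlation is not needed).
Darcy-Weisbach: ΔP = f(L/D)(ρV²/2) = 0.04135·(3.14/0.125)·(1110·0.145²/2) = 0.04135·25.12·11.67 = 12.12 Pa.
ΔP = 12.12 Pa = 1.21×10^-4 bar.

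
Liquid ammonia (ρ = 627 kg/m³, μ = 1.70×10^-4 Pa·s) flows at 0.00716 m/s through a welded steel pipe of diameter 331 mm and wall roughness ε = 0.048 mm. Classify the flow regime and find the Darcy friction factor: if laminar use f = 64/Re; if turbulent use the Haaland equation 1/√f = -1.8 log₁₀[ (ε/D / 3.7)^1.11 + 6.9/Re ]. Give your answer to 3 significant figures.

Re = ρVD/μ = 627·0.00716·0.331/0.00017 = 8741.
Re > 4000 → turbulent. ε/D = 4.8e-05/0.331 = 0.000145; Haaland: 1/√f = -1.8 log₁₀[1.28e-05 + 0.000789] = 5.572, so f = 0.03221.

f ≈ 0.0322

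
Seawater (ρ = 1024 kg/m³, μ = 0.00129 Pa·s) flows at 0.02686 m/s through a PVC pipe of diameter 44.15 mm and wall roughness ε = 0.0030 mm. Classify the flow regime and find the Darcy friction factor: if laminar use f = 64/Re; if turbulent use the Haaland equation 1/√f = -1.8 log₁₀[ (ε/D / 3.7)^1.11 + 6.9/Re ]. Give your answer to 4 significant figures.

f ≈ 0.06799

Re = ρVD/μ = 1024·0.02686·0.04415/0.00129 = 941.3.
Re < 2300 → laminar, so f = 64/Re = 0.06799 (roughness is irrelevant in laminar flow).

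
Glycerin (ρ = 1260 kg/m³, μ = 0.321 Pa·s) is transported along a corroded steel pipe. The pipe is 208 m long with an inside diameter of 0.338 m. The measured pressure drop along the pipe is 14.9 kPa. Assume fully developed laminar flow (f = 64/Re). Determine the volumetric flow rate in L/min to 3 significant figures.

Q ≈ 4290 L/min

For laminar flow, f = 64/Re with Re = ρVD/μ, so Darcy-Weisbach reduces to ΔP = 32μLV/D². Solving for V: V = ΔP·D²/(32μL) = 1.49e+04·(0.338)²/(32·0.321·208) = 0.7967 m/s.
Check: Re = ρVD/μ = 1260·0.7967·0.338/0.321 = 1057 < 2300, so the laminar assumption holds.
Q = V·A = 0.7967·(π/4·0.338²) = 0.07149 m³/s = 4290 L/min.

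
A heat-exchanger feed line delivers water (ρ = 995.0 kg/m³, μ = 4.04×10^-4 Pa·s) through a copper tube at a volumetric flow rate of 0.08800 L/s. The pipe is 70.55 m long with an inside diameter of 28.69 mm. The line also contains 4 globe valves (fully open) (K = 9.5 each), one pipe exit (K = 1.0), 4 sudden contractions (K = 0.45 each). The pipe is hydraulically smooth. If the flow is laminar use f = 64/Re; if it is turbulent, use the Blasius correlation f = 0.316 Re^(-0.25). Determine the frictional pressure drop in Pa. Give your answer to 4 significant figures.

Q = 0.08800 L/s = 0.08800/1000 = 8.8e-05 m³/s.
Cross-sectional area A = πD²/4 = π(0.02869)²/4 = 0.0006465 m²; mean velocity V = Q/A = 8.8e-05/0.0006465 = 0.1361 m/s.
Reynolds number Re = ρVD/μ = 995 · 0.1361 · 0.02869 / 0.000404 = 9618.
Re > 4000 → turbulent. Smooth-pipe (Blasius): f = 0.316 Re^(-0.25) = 0.316/(9618)^0.25 = 0.03191.
Total minor-loss coefficient ΣK = 4·9.5 + 1·1 + 4·0.45 = 40.8.
ΔP = [f·L/D + ΣK]·(ρV²/2) = [0.03191·70.55/0.02869 + 40.8]·(995·0.1361²/2) = [78.47 + 40.8]·9.218 = 1099 Pa.

ΔP ≈ 1099 Pa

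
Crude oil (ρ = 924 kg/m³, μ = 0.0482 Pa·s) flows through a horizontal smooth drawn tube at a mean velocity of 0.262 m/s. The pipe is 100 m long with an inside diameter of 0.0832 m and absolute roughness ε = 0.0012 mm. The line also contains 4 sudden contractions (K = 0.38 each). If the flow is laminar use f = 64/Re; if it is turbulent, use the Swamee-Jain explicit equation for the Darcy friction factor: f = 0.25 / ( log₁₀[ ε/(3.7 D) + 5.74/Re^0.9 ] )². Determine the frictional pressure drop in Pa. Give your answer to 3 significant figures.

ΔP ≈ 5890 Pa

Reynolds number Re = ρVD/μ = 924 · 0.262 · 0.0832 / 0.0482 = 417.9.
Re < 2300 → laminar flow, so f = 64/Re = 64/417.9 = 0.1532 (the turbulent correlation is not needed).
Total minor-loss coefficient ΣK = 4·0.38 = 1.52.
ΔP = [f·L/D + ΣK]·(ρV²/2) = [0.1532·100/0.0832 + 1.52]·(924·0.262²/2) = [184.1 + 1.52]·31.71 = 5886 Pa.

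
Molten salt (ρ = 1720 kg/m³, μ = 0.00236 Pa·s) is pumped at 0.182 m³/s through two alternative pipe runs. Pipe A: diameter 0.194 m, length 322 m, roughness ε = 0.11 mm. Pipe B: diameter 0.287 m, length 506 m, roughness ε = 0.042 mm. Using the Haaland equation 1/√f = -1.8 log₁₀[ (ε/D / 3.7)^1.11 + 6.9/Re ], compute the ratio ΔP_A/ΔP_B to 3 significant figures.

ΔP_A/ΔP_B ≈ 5.48

Pipe A: V = Q/A = 0.182/0.02956 = 6.157 m/s; Re = 8.706e+05; ε/D = 0.000567; Haaland → f = 0.01767; ΔP_A = f(L/D)(ρV²/2) = 9.564e+05 Pa.
Pipe B: V = Q/A = 0.182/0.06469 = 2.813 m/s; Re = 5.885e+05; ε/D = 0.000146; Haaland → f = 0.01454; ΔP_B = f(L/D)(ρV²/2) = 1.745e+05 Pa.
ΔP_A/ΔP_B = 9.564e+05/1.745e+05 = 5.48.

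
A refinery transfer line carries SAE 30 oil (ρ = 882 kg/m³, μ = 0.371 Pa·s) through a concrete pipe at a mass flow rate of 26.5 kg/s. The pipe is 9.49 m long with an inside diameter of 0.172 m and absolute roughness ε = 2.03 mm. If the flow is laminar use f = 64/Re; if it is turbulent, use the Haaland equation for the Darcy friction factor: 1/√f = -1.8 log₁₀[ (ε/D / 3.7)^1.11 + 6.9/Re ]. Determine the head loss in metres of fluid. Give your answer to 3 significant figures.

h_f ≈ 0.569 m

A = πD²/4 = π(0.172)²/4 = 0.02324 m²; mean velocity V = ṁ/(ρA) = 26.5/(882 · 0.02324) = 1.293 m/s.
Reynolds number Re = ρVD/μ = 882 · 1.293 · 0.172 / 0.371 = 528.8.
Re < 2300 → laminar flow, so f = 64/Re = 64/528.8 = 0.121 (the turbulent correlation is not needed).
Darcy-Weisbach: ΔP = f(L/D)(ρV²/2) = 0.121·(9.49/0.172)·(882·1.293²/2) = 0.121·55.17·737.4 = 4925 Pa.
Head loss h_f = ΔP/(ρg) = 4925/(882·9.81) = 0.569 m.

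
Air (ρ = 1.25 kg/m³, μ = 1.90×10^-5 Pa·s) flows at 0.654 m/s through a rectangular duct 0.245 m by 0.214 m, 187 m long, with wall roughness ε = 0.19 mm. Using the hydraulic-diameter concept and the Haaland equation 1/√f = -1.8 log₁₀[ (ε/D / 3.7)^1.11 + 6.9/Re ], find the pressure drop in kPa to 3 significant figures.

ΔP ≈ 0.00702 kPa

Hydraulic diameter D_h = 4A/P = 4·(0.245·0.214)/(2·(0.245+0.214)) = 0.2097/0.918 = 0.2285 m.
Re = ρVD_h/μ = 1.25·0.654·0.2285/1.9e-05 = 9829.
ε/D_h = 0.00019/0.2285 = 0.000832; Haaland gives 1/√f = -1.8 log₁₀[8.92e-05+0.000702] = 5.583, so f = 0.03208.
ΔP = f(L/D_h)(ρV²/2) = 0.03208·187/0.2285·0.2673 = 7.02 Pa.
ΔP = 0.00702 kPa.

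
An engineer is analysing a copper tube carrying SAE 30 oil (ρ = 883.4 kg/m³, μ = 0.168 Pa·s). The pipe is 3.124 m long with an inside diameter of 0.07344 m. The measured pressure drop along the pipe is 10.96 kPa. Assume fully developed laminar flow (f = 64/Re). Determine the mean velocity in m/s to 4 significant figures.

V ≈ 3.520 m/s

For laminar flow, f = 64/Re with Re = ρVD/μ, so Darcy-Weisbach reduces to ΔP = 32μLV/D². Solving for V: V = ΔP·D²/(32μL) = 1.096e+04·(0.07344)²/(32·0.168·3.124) = 3.52 m/s.
Check: Re = ρVD/μ = 883.4·3.52·0.07344/0.168 = 1359 < 2300, so the laminar assumption holds.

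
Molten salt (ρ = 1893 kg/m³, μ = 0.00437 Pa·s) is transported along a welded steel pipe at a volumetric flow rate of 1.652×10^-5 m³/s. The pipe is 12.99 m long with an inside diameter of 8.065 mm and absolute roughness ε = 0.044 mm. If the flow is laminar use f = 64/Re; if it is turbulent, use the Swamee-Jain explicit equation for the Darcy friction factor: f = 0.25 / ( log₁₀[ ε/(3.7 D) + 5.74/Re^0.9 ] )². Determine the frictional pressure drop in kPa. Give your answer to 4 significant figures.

ΔP ≈ 9.031 kPa

Cross-sectional area A = πD²/4 = π(0.008065)²/4 = 5.109e-05 m²; mean velocity V = Q/A = 1.652e-05/5.109e-05 = 0.3234 m/s.
Reynolds number Re = ρVD/μ = 1893 · 0.3234 · 0.008065 / 0.00437 = 1130.
Re < 2300 → laminar flow, so f = 64/Re = 64/1130 = 0.05665 (the turbulent correlation is not needed).
Darcy-Weisbach: ΔP = f(L/D)(ρV²/2) = 0.05665·(12.99/0.008065)·(1893·0.3234²/2) = 0.05665·1611·98.98 = 9031 Pa.
ΔP = 9031 Pa = 9.031 kPa.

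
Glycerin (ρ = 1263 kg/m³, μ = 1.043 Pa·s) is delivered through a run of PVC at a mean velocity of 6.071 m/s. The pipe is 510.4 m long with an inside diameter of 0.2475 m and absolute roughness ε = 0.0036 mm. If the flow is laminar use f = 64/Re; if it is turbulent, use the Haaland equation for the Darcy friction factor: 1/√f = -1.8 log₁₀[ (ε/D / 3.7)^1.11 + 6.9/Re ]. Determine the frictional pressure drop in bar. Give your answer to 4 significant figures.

Reynolds number Re = ρVD/μ = 1263 · 6.071 · 0.2475 / 1.04 = 1820.
Re < 2300 → laminar flow, so f = 64/Re = 64/1820 = 0.03517 (the turbulent correlation is not needed).
Darcy-Weisbach: ΔP = f(L/D)(ρV²/2) = 0.03517·(510.4/0.2475)·(1263·6.071²/2) = 0.03517·2062·2.328e+04 = 1.688e+06 Pa.
ΔP = 1.688e+06 Pa = 16.88 bar.

ΔP ≈ 16.88 bar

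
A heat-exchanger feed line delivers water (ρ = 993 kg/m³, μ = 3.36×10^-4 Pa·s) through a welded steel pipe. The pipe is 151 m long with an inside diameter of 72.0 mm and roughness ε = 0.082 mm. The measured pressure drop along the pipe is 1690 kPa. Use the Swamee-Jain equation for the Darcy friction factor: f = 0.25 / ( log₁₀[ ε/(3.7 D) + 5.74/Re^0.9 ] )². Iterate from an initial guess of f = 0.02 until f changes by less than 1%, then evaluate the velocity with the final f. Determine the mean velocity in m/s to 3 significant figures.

Rearranging Darcy-Weisbach: V = √(2·ΔP·D/(f·L·ρ)). With ε/D = 8.2e-05/0.072 = 0.00114, iterate starting from f = 0.02:
  f = 0.02 → V = √(2·1.69e+06·0.072/(0.02·151·993)) = 9.008 m/s; Re = ρVD/μ = 1.917e+06; f → 0.02048
  f = 0.02048 → V = 8.903 m/s; Re = 1.894e+06; f → 0.02048
Converged (Δf/f < 1%). With the final f = 0.02048: V = √(2·1.69e+06·0.072/(0.02048·151·993)) = 8.902 m/s.

V ≈ 8.90 m/s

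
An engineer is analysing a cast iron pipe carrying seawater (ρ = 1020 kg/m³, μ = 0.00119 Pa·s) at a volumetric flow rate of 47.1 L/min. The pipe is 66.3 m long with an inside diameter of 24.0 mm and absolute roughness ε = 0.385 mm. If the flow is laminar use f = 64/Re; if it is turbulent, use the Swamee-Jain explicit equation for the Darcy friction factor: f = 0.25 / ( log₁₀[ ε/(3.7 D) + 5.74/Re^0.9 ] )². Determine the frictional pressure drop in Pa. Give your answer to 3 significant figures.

Q = 47.1 L/min = 47.1/60000 = 0.000785 m³/s.
Cross-sectional area A = πD²/4 = π(0.024)²/4 = 0.0004524 m²; mean velocity V = Q/A = 0.000785/0.0004524 = 1.735 m/s.
Reynolds number Re = ρVD/μ = 1020 · 1.735 · 0.024 / 0.00119 = 3.57e+04.
Re > 4000 → turbulent. Relative roughness ε/D = 0.000385/0.024 = 0.016. Swamee-Jain: f = 0.25/(log₁₀[0.016/3.7 + 5.74/3.57e+04^0.9])² = 0.25/(log₁₀[0.00434 + 0.000459])² = 0.25/(-2.319)² = 0.04648.
Darcy-Weisbach: ΔP = f(L/D)(ρV²/2) = 0.04648·(66.3/0.024)·(1020·1.735²/2) = 0.04648·2762·1536 = 1.972e+05 Pa.

ΔP ≈ 197000 Pa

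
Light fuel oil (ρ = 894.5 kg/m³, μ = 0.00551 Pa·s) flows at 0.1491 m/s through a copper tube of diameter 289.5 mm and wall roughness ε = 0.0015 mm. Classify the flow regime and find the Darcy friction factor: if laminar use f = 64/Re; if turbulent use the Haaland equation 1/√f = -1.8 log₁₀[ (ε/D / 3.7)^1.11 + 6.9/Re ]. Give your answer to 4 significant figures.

f ≈ 0.03414

Re = ρVD/μ = 894.5·0.1491·0.2895/0.00551 = 7007.
Re > 4000 → turbulent. ε/D = 1.5e-06/0.2895 = 5.18e-06; Haaland: 1/√f = -1.8 log₁₀[3.18e-07 + 0.000985] = 5.412, so f = 0.03414.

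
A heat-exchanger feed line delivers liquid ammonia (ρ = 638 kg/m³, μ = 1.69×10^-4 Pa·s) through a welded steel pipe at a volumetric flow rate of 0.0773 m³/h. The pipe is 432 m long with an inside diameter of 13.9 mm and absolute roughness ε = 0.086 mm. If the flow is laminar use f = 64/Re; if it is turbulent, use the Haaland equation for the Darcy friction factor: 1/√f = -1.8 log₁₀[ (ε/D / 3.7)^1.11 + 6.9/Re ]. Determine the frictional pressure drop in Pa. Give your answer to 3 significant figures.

Q = 0.0773 m³/h = 0.0773/3600 = 2.147e-05 m³/s.
Cross-sectional area A = πD²/4 = π(0.0139)²/4 = 0.0001517 m²; mean velocity V = Q/A = 2.147e-05/0.0001517 = 0.1415 m/s.
Reynolds number Re = ρVD/μ = 638 · 0.1415 · 0.0139 / 0.000169 = 7425.
Re > 4000 → turbulent. Relative roughness ε/D = 8.6e-05/0.0139 = 0.00619. Haaland: 1/√f = -1.8 log₁₀[(0.00619/3.7)^1.11 + 6.9/7425] = -1.8 log₁₀[0.000828 + 0.000929] = 4.959, so f = 0.04066.
Darcy-Weisbach: ΔP = f(L/D)(ρV²/2) = 0.04066·(432/0.0139)·(638·0.1415²/2) = 0.04066·3.108e+04·6.387 = 8071 Pa.

ΔP ≈ 8070 Pa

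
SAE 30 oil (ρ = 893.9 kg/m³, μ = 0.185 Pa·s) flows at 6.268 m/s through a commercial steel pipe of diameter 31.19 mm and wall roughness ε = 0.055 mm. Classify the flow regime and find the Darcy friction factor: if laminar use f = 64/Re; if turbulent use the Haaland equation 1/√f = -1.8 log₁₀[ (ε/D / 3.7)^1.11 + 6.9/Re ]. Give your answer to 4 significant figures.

f ≈ 0.06775

Re = ρVD/μ = 893.9·6.268·0.03119/0.185 = 944.6.
Re < 2300 → laminar, so f = 64/Re = 0.06775 (roughness is irrelevant in laminar flow).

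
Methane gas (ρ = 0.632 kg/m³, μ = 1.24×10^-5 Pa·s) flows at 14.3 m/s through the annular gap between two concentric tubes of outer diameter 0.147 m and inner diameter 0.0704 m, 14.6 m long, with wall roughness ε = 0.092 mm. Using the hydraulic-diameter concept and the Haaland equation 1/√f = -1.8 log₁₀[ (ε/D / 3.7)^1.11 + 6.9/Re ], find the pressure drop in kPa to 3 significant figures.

ΔP ≈ 0.295 kPa

Hydraulic diameter D_h = 4A/P = D_o - D_i = 0.147 - 0.0704 = 0.0766 m.
Re = ρVD_h/μ = 0.632·14.3·0.0766/1.24e-05 = 5.583e+04.
ε/D_h = 9.2e-05/0.0766 = 0.0012; Haaland gives 1/√f = -1.8 log₁₀[0.000134+0.000124] = 6.46, so f = 0.02396.
ΔP = f(L/D_h)(ρV²/2) = 0.02396·14.6/0.0766·64.62 = 295.1 Pa.
ΔP = 0.295 kPa.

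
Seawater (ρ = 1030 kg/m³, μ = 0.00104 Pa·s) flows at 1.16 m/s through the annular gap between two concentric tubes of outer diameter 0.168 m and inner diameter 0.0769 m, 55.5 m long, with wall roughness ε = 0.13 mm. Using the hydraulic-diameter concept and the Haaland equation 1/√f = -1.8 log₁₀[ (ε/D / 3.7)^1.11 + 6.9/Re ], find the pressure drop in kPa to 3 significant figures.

Hydraulic diameter D_h = 4A/P = D_o - D_i = 0.168 - 0.0769 = 0.0911 m.
Re = ρVD_h/μ = 1030·1.16·0.0911/0.00104 = 1.047e+05.
ε/D_h = 0.00013/0.0911 = 0.00143; Haaland gives 1/√f = -1.8 log₁₀[0.000162+6.59e-05] = 6.554, so f = 0.02328.
ΔP = f(L/D_h)(ρV²/2) = 0.02328·55.5/0.0911·693 = 9827 Pa.
ΔP = 9.83 kPa.

ΔP ≈ 9.83 kPa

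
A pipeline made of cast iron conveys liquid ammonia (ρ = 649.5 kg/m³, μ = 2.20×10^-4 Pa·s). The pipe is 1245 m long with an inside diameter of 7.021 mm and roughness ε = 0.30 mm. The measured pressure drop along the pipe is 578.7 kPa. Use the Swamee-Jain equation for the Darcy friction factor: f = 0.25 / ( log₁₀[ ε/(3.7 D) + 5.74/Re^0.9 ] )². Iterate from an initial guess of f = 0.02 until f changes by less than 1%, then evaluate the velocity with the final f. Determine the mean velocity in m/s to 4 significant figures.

V ≈ 0.3758 m/s

Rearranging Darcy-Weisbach: V = √(2·ΔP·D/(f·L·ρ)). With ε/D = 0.0003/0.007021 = 0.0427, iterate starting from f = 0.02:
  f = 0.02 → V = √(2·5.787e+05·0.007021/(0.02·1245·649.5)) = 0.7088 m/s; Re = ρVD/μ = 1.469e+04; f → 0.0692
  f = 0.0692 → V = 0.3811 m/s; Re = 7899; f → 0.0711
  f = 0.0711 → V = 0.3759 m/s; Re = 7793; f → 0.07116
Converged (Δf/f < 1%). With the final f = 0.07116: V = √(2·5.787e+05·0.007021/(0.07116·1245·649.5)) = 0.3758 m/s.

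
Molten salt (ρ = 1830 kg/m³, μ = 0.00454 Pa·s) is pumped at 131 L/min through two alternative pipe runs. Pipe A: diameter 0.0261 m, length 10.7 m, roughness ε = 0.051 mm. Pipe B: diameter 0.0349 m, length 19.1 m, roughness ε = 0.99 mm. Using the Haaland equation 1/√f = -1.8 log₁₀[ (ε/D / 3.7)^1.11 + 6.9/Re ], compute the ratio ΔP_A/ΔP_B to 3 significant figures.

Pipe A: V = Q/A = 0.002183/0.000535 = 4.081 m/s; Re = 4.293e+04; ε/D = 0.00195; Haaland → f = 0.02658; ΔP_A = f(L/D)(ρV²/2) = 1.66e+05 Pa.
Pipe B: V = Q/A = 0.002183/0.0009566 = 2.282 m/s; Re = 3.211e+04; ε/D = 0.0284; Haaland → f = 0.05696; ΔP_B = f(L/D)(ρV²/2) = 1.486e+05 Pa.
ΔP_A/ΔP_B = 1.66e+05/1.486e+05 = 1.12.

ΔP_A/ΔP_B ≈ 1.12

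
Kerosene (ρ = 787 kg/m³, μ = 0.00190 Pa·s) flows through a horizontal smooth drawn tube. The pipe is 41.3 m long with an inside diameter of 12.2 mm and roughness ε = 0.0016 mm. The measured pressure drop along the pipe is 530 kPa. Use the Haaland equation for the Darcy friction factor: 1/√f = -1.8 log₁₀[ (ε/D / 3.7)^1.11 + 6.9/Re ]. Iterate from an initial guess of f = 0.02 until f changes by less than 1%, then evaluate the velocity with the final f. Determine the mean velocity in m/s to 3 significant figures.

Rearranging Darcy-Weisbach: V = √(2·ΔP·D/(f·L·ρ)). With ε/D = 1.6e-06/0.0122 = 0.000131, iterate starting from f = 0.02:
  f = 0.02 → V = √(2·5.3e+05·0.0122/(0.02·41.3·787)) = 4.46 m/s; Re = ρVD/μ = 2.254e+04; f → 0.02522
  f = 0.02522 → V = 3.972 m/s; Re = 2.007e+04; f → 0.02594
  f = 0.02594 → V = 3.916 m/s; Re = 1.979e+04; f → 0.02603
Converged (Δf/f < 1%). With the final f = 0.02603: V = √(2·5.3e+05·0.0122/(0.02603·41.3·787)) = 3.91 m/s.

V ≈ 3.91 m/s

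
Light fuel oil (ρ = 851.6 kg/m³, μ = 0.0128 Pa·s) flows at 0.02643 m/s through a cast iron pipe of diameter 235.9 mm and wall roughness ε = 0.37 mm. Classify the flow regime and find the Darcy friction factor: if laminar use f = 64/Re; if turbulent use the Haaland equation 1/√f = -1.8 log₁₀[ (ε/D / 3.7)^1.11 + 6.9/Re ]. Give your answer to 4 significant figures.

f ≈ 0.1543

Re = ρVD/μ = 851.6·0.02643·0.2359/0.0128 = 414.8.
Re < 2300 → laminar, so f = 64/Re = 0.1543 (roughness is irrelevant in laminar flow).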